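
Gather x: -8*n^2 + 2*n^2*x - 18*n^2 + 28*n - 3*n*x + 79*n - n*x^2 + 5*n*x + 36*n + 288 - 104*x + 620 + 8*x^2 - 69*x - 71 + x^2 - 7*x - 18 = -26*n^2 + 143*n + x^2*(9 - n) + x*(2*n^2 + 2*n - 180) + 819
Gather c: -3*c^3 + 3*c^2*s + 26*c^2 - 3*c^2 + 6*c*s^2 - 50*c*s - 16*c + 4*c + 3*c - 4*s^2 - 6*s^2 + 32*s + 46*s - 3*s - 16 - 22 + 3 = -3*c^3 + c^2*(3*s + 23) + c*(6*s^2 - 50*s - 9) - 10*s^2 + 75*s - 35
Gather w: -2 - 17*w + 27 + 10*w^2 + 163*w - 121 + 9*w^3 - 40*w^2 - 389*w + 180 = 9*w^3 - 30*w^2 - 243*w + 84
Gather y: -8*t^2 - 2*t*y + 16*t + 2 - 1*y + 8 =-8*t^2 + 16*t + y*(-2*t - 1) + 10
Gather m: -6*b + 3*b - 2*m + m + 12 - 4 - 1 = -3*b - m + 7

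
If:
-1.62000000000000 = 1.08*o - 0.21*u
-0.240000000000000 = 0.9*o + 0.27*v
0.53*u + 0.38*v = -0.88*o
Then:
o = -1.60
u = -0.53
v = 4.46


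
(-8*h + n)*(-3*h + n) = 24*h^2 - 11*h*n + n^2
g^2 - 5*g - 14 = (g - 7)*(g + 2)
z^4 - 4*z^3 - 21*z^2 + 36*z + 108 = (z - 6)*(z - 3)*(z + 2)*(z + 3)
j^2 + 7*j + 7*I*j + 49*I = (j + 7)*(j + 7*I)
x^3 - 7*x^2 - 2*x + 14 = (x - 7)*(x - sqrt(2))*(x + sqrt(2))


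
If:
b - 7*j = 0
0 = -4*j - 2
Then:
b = -7/2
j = -1/2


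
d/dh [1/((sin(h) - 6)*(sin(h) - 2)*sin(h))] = (-3*cos(h) + 16/tan(h) - 12*cos(h)/sin(h)^2)/((sin(h) - 6)^2*(sin(h) - 2)^2)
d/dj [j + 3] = 1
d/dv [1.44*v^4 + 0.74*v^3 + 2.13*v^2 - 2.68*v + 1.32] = 5.76*v^3 + 2.22*v^2 + 4.26*v - 2.68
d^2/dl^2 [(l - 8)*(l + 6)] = 2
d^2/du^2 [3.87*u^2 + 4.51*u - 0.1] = 7.74000000000000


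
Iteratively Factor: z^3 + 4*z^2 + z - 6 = (z + 2)*(z^2 + 2*z - 3) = (z - 1)*(z + 2)*(z + 3)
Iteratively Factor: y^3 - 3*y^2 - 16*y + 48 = (y - 3)*(y^2 - 16) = (y - 3)*(y + 4)*(y - 4)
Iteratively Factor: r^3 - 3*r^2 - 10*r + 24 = (r + 3)*(r^2 - 6*r + 8) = (r - 2)*(r + 3)*(r - 4)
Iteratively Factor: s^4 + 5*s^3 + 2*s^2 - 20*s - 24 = (s + 3)*(s^3 + 2*s^2 - 4*s - 8) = (s + 2)*(s + 3)*(s^2 - 4) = (s - 2)*(s + 2)*(s + 3)*(s + 2)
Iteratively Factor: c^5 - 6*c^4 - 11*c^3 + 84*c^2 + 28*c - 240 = (c - 4)*(c^4 - 2*c^3 - 19*c^2 + 8*c + 60) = (c - 5)*(c - 4)*(c^3 + 3*c^2 - 4*c - 12) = (c - 5)*(c - 4)*(c + 3)*(c^2 - 4) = (c - 5)*(c - 4)*(c - 2)*(c + 3)*(c + 2)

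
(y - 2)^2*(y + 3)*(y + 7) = y^4 + 6*y^3 - 15*y^2 - 44*y + 84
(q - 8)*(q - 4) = q^2 - 12*q + 32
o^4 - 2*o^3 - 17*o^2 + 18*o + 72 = (o - 4)*(o - 3)*(o + 2)*(o + 3)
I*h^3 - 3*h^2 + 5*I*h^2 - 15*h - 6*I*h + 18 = (h + 6)*(h + 3*I)*(I*h - I)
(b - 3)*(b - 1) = b^2 - 4*b + 3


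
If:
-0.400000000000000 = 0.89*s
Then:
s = -0.45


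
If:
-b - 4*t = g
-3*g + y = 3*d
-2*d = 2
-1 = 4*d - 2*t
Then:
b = 5 - y/3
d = -1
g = y/3 + 1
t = -3/2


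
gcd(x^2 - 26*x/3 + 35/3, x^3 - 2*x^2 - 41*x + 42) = x - 7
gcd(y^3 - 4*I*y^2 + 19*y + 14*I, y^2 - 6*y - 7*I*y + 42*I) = y - 7*I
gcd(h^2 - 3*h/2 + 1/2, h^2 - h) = h - 1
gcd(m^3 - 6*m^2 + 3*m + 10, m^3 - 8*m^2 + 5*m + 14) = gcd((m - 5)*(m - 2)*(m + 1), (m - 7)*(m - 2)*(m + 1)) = m^2 - m - 2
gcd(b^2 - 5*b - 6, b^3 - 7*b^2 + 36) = b - 6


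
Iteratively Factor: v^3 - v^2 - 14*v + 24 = (v - 2)*(v^2 + v - 12) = (v - 3)*(v - 2)*(v + 4)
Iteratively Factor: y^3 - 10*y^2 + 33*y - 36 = (y - 4)*(y^2 - 6*y + 9) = (y - 4)*(y - 3)*(y - 3)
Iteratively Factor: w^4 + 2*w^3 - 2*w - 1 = (w + 1)*(w^3 + w^2 - w - 1) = (w + 1)^2*(w^2 - 1) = (w - 1)*(w + 1)^2*(w + 1)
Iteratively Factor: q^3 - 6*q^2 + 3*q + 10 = (q - 5)*(q^2 - q - 2) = (q - 5)*(q - 2)*(q + 1)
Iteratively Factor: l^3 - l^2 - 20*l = (l + 4)*(l^2 - 5*l) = (l - 5)*(l + 4)*(l)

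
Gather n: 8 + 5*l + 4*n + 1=5*l + 4*n + 9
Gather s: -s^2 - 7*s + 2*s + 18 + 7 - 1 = -s^2 - 5*s + 24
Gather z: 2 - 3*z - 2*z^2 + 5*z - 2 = -2*z^2 + 2*z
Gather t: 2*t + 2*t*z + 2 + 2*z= t*(2*z + 2) + 2*z + 2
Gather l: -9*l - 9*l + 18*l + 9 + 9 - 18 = 0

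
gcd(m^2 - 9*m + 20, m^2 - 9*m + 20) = m^2 - 9*m + 20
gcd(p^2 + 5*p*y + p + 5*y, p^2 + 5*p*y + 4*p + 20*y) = p + 5*y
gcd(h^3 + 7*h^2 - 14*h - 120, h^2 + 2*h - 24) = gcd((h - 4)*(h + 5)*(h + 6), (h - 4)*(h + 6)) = h^2 + 2*h - 24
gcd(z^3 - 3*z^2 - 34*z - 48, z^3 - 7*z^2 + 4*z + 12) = 1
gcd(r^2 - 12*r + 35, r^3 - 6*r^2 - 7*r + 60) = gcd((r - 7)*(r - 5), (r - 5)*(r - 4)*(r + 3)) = r - 5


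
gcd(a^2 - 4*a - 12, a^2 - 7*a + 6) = a - 6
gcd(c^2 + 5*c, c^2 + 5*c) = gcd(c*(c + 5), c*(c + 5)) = c^2 + 5*c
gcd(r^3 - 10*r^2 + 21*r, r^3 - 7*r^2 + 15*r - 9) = r - 3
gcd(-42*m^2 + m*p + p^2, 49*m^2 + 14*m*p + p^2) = 7*m + p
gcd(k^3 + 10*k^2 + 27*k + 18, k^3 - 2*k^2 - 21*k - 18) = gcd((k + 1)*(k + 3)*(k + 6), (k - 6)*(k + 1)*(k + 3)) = k^2 + 4*k + 3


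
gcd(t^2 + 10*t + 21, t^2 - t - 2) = 1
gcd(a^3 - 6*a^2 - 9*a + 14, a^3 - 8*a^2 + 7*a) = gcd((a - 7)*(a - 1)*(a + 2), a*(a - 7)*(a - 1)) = a^2 - 8*a + 7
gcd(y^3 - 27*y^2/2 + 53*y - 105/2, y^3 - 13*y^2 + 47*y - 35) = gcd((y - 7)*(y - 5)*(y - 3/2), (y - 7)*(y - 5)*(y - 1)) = y^2 - 12*y + 35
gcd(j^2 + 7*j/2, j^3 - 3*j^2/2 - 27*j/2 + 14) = j + 7/2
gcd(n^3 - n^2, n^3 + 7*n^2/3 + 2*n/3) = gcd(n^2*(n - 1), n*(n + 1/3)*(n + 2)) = n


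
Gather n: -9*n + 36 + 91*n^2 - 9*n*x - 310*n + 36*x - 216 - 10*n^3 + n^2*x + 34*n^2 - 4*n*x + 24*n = -10*n^3 + n^2*(x + 125) + n*(-13*x - 295) + 36*x - 180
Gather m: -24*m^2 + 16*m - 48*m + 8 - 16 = -24*m^2 - 32*m - 8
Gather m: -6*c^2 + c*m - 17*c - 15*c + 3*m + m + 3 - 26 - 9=-6*c^2 - 32*c + m*(c + 4) - 32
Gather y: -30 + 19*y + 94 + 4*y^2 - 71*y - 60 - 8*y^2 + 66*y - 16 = -4*y^2 + 14*y - 12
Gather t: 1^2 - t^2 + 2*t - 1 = -t^2 + 2*t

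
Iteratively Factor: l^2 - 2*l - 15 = (l - 5)*(l + 3)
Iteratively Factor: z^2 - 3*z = (z - 3)*(z)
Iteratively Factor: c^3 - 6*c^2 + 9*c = (c)*(c^2 - 6*c + 9) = c*(c - 3)*(c - 3)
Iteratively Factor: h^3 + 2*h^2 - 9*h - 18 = (h + 2)*(h^2 - 9) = (h - 3)*(h + 2)*(h + 3)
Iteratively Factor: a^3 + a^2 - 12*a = (a)*(a^2 + a - 12) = a*(a - 3)*(a + 4)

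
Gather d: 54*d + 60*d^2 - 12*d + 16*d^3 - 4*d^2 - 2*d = 16*d^3 + 56*d^2 + 40*d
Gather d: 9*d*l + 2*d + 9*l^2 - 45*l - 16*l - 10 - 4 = d*(9*l + 2) + 9*l^2 - 61*l - 14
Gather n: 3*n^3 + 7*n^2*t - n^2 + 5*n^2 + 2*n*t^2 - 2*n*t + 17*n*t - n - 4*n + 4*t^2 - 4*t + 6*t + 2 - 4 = 3*n^3 + n^2*(7*t + 4) + n*(2*t^2 + 15*t - 5) + 4*t^2 + 2*t - 2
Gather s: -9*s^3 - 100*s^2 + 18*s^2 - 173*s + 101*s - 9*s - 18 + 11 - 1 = -9*s^3 - 82*s^2 - 81*s - 8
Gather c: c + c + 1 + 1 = 2*c + 2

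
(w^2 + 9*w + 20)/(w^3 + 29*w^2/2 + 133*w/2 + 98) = 2*(w + 5)/(2*w^2 + 21*w + 49)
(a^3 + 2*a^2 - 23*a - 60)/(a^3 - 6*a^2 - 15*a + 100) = (a + 3)/(a - 5)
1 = 1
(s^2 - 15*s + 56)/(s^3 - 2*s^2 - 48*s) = (s - 7)/(s*(s + 6))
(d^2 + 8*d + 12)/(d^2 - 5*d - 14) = (d + 6)/(d - 7)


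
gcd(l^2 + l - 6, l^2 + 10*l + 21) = l + 3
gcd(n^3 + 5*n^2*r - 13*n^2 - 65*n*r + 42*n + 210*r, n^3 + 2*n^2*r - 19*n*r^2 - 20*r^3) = n + 5*r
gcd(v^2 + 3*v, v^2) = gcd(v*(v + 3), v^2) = v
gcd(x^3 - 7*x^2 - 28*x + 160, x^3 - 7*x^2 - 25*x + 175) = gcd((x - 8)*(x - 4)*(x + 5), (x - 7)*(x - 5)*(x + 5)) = x + 5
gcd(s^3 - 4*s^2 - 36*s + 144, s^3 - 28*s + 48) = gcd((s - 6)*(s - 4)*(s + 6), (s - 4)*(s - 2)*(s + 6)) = s^2 + 2*s - 24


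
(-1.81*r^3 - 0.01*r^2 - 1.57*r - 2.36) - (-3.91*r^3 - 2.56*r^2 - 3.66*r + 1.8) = 2.1*r^3 + 2.55*r^2 + 2.09*r - 4.16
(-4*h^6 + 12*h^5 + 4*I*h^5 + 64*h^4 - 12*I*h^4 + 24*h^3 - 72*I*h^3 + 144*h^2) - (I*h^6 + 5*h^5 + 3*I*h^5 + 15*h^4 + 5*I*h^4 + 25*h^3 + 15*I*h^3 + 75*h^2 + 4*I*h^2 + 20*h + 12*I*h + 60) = -4*h^6 - I*h^6 + 7*h^5 + I*h^5 + 49*h^4 - 17*I*h^4 - h^3 - 87*I*h^3 + 69*h^2 - 4*I*h^2 - 20*h - 12*I*h - 60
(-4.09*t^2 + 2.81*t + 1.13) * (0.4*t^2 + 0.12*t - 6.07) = -1.636*t^4 + 0.6332*t^3 + 25.6155*t^2 - 16.9211*t - 6.8591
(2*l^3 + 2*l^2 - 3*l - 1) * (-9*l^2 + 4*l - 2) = -18*l^5 - 10*l^4 + 31*l^3 - 7*l^2 + 2*l + 2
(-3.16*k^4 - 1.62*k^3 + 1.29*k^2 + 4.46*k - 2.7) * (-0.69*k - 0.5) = 2.1804*k^5 + 2.6978*k^4 - 0.0800999999999999*k^3 - 3.7224*k^2 - 0.367*k + 1.35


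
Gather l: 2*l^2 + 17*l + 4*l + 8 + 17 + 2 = 2*l^2 + 21*l + 27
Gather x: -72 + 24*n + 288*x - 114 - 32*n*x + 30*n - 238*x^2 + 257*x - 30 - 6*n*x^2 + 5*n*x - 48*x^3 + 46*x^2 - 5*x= 54*n - 48*x^3 + x^2*(-6*n - 192) + x*(540 - 27*n) - 216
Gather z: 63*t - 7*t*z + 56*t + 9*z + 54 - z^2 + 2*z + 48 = 119*t - z^2 + z*(11 - 7*t) + 102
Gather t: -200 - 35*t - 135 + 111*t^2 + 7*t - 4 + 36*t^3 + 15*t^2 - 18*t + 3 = 36*t^3 + 126*t^2 - 46*t - 336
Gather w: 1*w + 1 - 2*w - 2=-w - 1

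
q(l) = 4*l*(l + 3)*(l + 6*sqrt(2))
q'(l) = 4*l*(l + 3) + 4*l*(l + 6*sqrt(2)) + 4*(l + 3)*(l + 6*sqrt(2))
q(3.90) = 1333.15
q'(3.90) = 642.68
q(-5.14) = 147.19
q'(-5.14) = -53.42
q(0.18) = 19.84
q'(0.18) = 118.75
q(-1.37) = -63.56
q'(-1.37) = -1.53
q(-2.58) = -25.60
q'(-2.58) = -55.36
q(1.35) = 231.03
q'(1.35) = 247.73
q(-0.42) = -34.96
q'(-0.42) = 65.35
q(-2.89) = -7.11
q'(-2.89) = -63.49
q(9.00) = 7553.64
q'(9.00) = 1900.76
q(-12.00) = -1518.36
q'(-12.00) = 727.24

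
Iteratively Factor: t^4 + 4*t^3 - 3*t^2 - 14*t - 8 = (t + 1)*(t^3 + 3*t^2 - 6*t - 8) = (t + 1)*(t + 4)*(t^2 - t - 2) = (t + 1)^2*(t + 4)*(t - 2)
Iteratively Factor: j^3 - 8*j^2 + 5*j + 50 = (j - 5)*(j^2 - 3*j - 10) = (j - 5)^2*(j + 2)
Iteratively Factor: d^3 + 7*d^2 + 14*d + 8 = (d + 1)*(d^2 + 6*d + 8) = (d + 1)*(d + 4)*(d + 2)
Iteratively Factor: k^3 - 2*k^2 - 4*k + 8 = (k - 2)*(k^2 - 4) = (k - 2)*(k + 2)*(k - 2)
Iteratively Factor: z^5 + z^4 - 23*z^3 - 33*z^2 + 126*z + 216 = (z - 3)*(z^4 + 4*z^3 - 11*z^2 - 66*z - 72) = (z - 4)*(z - 3)*(z^3 + 8*z^2 + 21*z + 18) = (z - 4)*(z - 3)*(z + 2)*(z^2 + 6*z + 9) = (z - 4)*(z - 3)*(z + 2)*(z + 3)*(z + 3)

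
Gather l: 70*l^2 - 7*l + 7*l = 70*l^2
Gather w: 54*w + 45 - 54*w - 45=0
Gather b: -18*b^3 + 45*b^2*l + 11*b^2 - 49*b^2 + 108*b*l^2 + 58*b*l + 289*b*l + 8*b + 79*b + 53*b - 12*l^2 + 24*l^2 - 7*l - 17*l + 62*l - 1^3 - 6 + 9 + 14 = -18*b^3 + b^2*(45*l - 38) + b*(108*l^2 + 347*l + 140) + 12*l^2 + 38*l + 16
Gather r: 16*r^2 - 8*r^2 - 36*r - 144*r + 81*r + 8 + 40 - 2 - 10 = 8*r^2 - 99*r + 36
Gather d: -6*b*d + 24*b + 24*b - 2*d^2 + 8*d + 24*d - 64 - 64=48*b - 2*d^2 + d*(32 - 6*b) - 128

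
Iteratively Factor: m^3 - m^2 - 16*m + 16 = (m - 4)*(m^2 + 3*m - 4) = (m - 4)*(m + 4)*(m - 1)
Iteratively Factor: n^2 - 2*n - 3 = (n - 3)*(n + 1)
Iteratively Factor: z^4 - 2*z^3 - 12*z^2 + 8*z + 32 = (z + 2)*(z^3 - 4*z^2 - 4*z + 16) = (z + 2)^2*(z^2 - 6*z + 8) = (z - 4)*(z + 2)^2*(z - 2)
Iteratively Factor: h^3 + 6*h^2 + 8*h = (h)*(h^2 + 6*h + 8) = h*(h + 4)*(h + 2)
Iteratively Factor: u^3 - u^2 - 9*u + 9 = (u - 3)*(u^2 + 2*u - 3) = (u - 3)*(u + 3)*(u - 1)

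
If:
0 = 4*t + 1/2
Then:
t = -1/8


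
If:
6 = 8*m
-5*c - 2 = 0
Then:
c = -2/5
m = 3/4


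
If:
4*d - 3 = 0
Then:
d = 3/4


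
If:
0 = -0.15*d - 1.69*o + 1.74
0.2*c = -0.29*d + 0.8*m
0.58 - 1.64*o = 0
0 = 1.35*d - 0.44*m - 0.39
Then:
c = 78.87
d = 7.62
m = 22.48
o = 0.35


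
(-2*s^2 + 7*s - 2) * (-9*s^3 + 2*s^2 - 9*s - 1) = 18*s^5 - 67*s^4 + 50*s^3 - 65*s^2 + 11*s + 2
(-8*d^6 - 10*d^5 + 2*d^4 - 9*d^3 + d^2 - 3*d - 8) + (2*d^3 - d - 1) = -8*d^6 - 10*d^5 + 2*d^4 - 7*d^3 + d^2 - 4*d - 9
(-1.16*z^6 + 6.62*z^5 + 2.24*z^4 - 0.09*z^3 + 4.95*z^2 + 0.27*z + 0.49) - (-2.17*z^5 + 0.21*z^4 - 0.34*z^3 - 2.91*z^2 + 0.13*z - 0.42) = -1.16*z^6 + 8.79*z^5 + 2.03*z^4 + 0.25*z^3 + 7.86*z^2 + 0.14*z + 0.91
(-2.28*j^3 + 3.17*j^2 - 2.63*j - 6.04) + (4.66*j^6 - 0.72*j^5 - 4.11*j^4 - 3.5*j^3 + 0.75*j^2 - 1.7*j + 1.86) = 4.66*j^6 - 0.72*j^5 - 4.11*j^4 - 5.78*j^3 + 3.92*j^2 - 4.33*j - 4.18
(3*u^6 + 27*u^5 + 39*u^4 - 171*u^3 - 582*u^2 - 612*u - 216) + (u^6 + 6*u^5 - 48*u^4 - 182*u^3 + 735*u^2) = 4*u^6 + 33*u^5 - 9*u^4 - 353*u^3 + 153*u^2 - 612*u - 216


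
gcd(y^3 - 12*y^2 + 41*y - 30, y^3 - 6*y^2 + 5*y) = y^2 - 6*y + 5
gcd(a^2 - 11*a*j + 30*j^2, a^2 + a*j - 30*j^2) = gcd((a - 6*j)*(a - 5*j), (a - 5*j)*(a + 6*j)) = a - 5*j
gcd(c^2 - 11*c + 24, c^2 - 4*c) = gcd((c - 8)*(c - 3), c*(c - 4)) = 1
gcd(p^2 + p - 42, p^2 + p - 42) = p^2 + p - 42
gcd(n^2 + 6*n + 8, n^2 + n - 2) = n + 2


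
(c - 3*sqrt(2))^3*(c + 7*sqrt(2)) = c^4 - 2*sqrt(2)*c^3 - 72*c^2 + 324*sqrt(2)*c - 756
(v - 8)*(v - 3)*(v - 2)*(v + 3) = v^4 - 10*v^3 + 7*v^2 + 90*v - 144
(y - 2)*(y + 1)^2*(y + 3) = y^4 + 3*y^3 - 3*y^2 - 11*y - 6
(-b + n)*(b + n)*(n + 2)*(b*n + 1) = -b^3*n^2 - 2*b^3*n - b^2*n - 2*b^2 + b*n^4 + 2*b*n^3 + n^3 + 2*n^2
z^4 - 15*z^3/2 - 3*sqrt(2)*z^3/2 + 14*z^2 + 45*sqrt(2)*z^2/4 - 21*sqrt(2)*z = z*(z - 4)*(z - 7/2)*(z - 3*sqrt(2)/2)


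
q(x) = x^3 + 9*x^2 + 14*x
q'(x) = 3*x^2 + 18*x + 14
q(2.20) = 85.01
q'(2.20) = 68.12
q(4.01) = 265.34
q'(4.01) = 134.42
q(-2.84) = 9.92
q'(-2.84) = -12.92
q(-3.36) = 16.63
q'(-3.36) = -12.61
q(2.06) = 75.77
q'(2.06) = 63.81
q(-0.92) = -6.04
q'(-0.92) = -0.02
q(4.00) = 264.00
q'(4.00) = 134.00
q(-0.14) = -1.79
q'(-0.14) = 11.54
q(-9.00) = -126.00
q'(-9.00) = 95.00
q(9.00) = 1584.00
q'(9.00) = 419.00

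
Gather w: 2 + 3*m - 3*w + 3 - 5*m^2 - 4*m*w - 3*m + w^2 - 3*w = -5*m^2 + w^2 + w*(-4*m - 6) + 5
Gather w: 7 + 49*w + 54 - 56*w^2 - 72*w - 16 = -56*w^2 - 23*w + 45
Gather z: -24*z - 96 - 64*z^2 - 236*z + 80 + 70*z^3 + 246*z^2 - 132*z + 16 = 70*z^3 + 182*z^2 - 392*z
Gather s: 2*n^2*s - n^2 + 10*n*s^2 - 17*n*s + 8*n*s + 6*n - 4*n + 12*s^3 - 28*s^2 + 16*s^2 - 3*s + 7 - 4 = -n^2 + 2*n + 12*s^3 + s^2*(10*n - 12) + s*(2*n^2 - 9*n - 3) + 3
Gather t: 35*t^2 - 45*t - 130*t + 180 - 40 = 35*t^2 - 175*t + 140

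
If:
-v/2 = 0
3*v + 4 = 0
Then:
No Solution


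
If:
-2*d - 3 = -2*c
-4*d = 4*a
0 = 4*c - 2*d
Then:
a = 3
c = -3/2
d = -3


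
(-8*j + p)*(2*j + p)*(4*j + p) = -64*j^3 - 40*j^2*p - 2*j*p^2 + p^3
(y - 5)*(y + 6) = y^2 + y - 30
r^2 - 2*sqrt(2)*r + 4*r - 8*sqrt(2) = (r + 4)*(r - 2*sqrt(2))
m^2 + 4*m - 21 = (m - 3)*(m + 7)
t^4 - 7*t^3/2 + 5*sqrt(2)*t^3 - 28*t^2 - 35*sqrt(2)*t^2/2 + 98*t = t*(t - 7/2)*(t - 2*sqrt(2))*(t + 7*sqrt(2))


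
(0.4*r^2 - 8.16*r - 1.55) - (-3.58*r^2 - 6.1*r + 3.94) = 3.98*r^2 - 2.06*r - 5.49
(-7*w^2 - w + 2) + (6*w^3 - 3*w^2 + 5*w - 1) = 6*w^3 - 10*w^2 + 4*w + 1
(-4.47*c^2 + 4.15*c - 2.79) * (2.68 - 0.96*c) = 4.2912*c^3 - 15.9636*c^2 + 13.8004*c - 7.4772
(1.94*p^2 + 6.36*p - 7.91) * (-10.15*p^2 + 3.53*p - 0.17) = -19.691*p^4 - 57.7058*p^3 + 102.4075*p^2 - 29.0035*p + 1.3447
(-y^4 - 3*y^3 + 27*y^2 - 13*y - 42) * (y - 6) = -y^5 + 3*y^4 + 45*y^3 - 175*y^2 + 36*y + 252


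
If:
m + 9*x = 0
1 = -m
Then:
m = -1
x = 1/9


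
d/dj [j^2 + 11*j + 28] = 2*j + 11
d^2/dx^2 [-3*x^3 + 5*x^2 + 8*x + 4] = 10 - 18*x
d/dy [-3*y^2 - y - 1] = -6*y - 1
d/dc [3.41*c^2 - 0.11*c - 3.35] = 6.82*c - 0.11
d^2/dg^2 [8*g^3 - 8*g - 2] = 48*g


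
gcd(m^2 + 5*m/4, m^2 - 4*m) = m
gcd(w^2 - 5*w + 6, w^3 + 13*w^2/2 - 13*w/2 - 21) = w - 2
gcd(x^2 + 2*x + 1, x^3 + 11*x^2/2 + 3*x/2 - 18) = 1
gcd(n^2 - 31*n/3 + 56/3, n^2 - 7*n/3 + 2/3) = 1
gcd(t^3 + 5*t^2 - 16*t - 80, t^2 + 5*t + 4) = t + 4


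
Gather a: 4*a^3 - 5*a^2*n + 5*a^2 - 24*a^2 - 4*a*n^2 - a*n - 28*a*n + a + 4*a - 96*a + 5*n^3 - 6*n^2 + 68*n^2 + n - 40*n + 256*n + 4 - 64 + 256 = 4*a^3 + a^2*(-5*n - 19) + a*(-4*n^2 - 29*n - 91) + 5*n^3 + 62*n^2 + 217*n + 196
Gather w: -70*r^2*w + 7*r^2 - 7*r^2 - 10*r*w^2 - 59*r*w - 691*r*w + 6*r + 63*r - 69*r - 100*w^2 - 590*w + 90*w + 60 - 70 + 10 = w^2*(-10*r - 100) + w*(-70*r^2 - 750*r - 500)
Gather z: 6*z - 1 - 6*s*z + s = s + z*(6 - 6*s) - 1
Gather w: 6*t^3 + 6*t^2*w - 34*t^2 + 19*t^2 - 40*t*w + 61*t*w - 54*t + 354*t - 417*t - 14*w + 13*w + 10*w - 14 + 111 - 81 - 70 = 6*t^3 - 15*t^2 - 117*t + w*(6*t^2 + 21*t + 9) - 54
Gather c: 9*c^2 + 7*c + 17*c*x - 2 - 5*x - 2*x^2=9*c^2 + c*(17*x + 7) - 2*x^2 - 5*x - 2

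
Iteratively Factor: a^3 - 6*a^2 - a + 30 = (a + 2)*(a^2 - 8*a + 15) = (a - 3)*(a + 2)*(a - 5)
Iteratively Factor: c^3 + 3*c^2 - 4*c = (c + 4)*(c^2 - c) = c*(c + 4)*(c - 1)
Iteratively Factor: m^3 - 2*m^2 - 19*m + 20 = (m + 4)*(m^2 - 6*m + 5) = (m - 5)*(m + 4)*(m - 1)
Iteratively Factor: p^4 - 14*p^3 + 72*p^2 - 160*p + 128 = (p - 4)*(p^3 - 10*p^2 + 32*p - 32) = (p - 4)^2*(p^2 - 6*p + 8) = (p - 4)^3*(p - 2)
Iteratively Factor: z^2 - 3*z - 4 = (z - 4)*(z + 1)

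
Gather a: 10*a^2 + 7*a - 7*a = 10*a^2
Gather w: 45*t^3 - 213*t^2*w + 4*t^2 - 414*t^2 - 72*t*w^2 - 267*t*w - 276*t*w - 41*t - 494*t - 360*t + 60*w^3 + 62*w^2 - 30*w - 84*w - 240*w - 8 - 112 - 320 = 45*t^3 - 410*t^2 - 895*t + 60*w^3 + w^2*(62 - 72*t) + w*(-213*t^2 - 543*t - 354) - 440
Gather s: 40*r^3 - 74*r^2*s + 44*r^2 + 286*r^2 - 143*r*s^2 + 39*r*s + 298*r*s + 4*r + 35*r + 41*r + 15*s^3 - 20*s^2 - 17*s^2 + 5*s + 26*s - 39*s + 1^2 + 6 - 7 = 40*r^3 + 330*r^2 + 80*r + 15*s^3 + s^2*(-143*r - 37) + s*(-74*r^2 + 337*r - 8)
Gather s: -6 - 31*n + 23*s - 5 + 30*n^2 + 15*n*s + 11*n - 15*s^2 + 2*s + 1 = 30*n^2 - 20*n - 15*s^2 + s*(15*n + 25) - 10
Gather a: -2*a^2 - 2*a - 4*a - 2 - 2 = -2*a^2 - 6*a - 4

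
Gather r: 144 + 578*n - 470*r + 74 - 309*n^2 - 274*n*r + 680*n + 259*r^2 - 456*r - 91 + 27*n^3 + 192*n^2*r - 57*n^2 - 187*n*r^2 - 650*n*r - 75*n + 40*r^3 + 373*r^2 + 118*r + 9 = 27*n^3 - 366*n^2 + 1183*n + 40*r^3 + r^2*(632 - 187*n) + r*(192*n^2 - 924*n - 808) + 136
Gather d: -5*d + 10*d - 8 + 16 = 5*d + 8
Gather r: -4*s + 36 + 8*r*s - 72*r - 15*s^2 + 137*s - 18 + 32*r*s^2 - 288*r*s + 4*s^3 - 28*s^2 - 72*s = r*(32*s^2 - 280*s - 72) + 4*s^3 - 43*s^2 + 61*s + 18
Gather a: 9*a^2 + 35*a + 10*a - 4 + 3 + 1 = 9*a^2 + 45*a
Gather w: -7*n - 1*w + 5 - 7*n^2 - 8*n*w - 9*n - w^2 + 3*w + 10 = -7*n^2 - 16*n - w^2 + w*(2 - 8*n) + 15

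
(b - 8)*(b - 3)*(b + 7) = b^3 - 4*b^2 - 53*b + 168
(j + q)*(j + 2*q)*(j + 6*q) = j^3 + 9*j^2*q + 20*j*q^2 + 12*q^3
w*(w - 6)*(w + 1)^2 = w^4 - 4*w^3 - 11*w^2 - 6*w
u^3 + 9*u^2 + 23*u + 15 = (u + 1)*(u + 3)*(u + 5)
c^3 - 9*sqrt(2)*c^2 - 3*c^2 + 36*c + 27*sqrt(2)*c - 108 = (c - 3)*(c - 6*sqrt(2))*(c - 3*sqrt(2))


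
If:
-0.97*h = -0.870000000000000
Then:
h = 0.90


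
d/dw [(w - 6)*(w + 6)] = 2*w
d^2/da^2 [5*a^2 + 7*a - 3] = 10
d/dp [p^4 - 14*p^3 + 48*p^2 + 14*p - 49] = 4*p^3 - 42*p^2 + 96*p + 14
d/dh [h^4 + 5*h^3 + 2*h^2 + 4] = h*(4*h^2 + 15*h + 4)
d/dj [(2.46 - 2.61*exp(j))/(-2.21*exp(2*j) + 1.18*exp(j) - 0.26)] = (-5.7681*exp(2*j) + 10.8732*exp(j) - 2.2242)*exp(j)/(4.8841*exp(4*j) - 5.2156*exp(3*j) + 2.5416*exp(2*j) - 0.6136*exp(j) + 0.0676)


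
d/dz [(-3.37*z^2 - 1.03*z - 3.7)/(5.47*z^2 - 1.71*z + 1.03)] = (11.3968*z^2 + 33.5358*z - 7.3879)/(29.9209*z^4 - 18.7074*z^3 + 14.1923*z^2 - 3.5226*z + 1.0609)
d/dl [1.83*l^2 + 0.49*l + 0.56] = 3.66*l + 0.49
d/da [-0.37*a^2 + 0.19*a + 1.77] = 0.19 - 0.74*a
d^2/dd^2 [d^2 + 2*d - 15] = 2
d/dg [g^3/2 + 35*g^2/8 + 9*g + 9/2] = 3*g^2/2 + 35*g/4 + 9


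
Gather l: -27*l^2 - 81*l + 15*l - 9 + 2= -27*l^2 - 66*l - 7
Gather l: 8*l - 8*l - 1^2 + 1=0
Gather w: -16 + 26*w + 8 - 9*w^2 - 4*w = -9*w^2 + 22*w - 8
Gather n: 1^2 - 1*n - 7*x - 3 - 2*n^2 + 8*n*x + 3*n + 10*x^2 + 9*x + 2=-2*n^2 + n*(8*x + 2) + 10*x^2 + 2*x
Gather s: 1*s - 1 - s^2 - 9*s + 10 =-s^2 - 8*s + 9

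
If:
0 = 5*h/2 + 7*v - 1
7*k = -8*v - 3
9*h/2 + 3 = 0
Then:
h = -2/3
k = -127/147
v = 8/21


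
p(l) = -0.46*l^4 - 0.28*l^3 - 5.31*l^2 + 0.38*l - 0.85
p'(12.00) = -3427.54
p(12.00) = -10783.33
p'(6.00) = -491.02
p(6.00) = -846.37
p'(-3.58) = 112.06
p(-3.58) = -132.98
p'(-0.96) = 11.43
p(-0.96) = -6.25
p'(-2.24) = 40.63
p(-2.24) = -36.78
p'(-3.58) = 112.06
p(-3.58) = -132.98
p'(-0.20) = 2.49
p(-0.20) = -1.14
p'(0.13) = -1.02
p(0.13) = -0.89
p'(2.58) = -64.21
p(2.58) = -60.41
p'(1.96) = -37.52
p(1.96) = -29.40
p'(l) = -1.84*l^3 - 0.84*l^2 - 10.62*l + 0.38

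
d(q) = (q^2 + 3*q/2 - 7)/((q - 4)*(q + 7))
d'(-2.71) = 0.13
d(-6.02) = -2.06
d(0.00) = 0.25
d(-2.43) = 0.16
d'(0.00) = -0.03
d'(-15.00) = 0.04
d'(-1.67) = 0.06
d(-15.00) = 1.29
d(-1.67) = 0.22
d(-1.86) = 0.21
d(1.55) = 0.11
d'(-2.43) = 0.10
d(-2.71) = 0.13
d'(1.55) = -0.19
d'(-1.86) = 0.07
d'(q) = (2*q + 3/2)/((q - 4)*(q + 7)) - (q^2 + 3*q/2 - 7)/((q - 4)*(q + 7)^2) - (q^2 + 3*q/2 - 7)/((q - 4)^2*(q + 7)) = 3*(q^2 - 28*q - 14)/(2*(q^4 + 6*q^3 - 47*q^2 - 168*q + 784))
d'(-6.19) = 4.35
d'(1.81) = -0.25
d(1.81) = 0.05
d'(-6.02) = 2.97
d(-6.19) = -2.67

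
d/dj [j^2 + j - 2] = 2*j + 1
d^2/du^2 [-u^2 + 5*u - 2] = -2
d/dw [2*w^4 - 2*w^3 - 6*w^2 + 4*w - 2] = 8*w^3 - 6*w^2 - 12*w + 4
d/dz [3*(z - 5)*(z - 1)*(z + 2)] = 9*z^2 - 24*z - 21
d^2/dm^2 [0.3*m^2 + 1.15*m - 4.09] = 0.600000000000000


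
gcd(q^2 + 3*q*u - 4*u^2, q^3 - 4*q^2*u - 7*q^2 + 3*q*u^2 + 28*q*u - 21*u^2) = q - u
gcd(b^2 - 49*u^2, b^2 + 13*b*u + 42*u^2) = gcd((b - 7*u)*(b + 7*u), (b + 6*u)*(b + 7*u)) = b + 7*u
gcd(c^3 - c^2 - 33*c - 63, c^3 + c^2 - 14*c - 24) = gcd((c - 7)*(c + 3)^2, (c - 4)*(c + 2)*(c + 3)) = c + 3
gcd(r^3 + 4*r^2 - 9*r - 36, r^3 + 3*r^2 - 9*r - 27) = r^2 - 9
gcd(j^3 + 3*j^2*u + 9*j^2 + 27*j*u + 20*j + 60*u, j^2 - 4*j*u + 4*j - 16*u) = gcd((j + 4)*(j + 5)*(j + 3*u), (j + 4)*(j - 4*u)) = j + 4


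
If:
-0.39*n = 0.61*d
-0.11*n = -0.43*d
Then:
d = 0.00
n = 0.00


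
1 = 1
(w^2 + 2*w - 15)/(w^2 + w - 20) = (w - 3)/(w - 4)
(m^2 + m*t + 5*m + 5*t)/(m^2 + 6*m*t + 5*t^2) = (m + 5)/(m + 5*t)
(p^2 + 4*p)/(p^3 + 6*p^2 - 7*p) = (p + 4)/(p^2 + 6*p - 7)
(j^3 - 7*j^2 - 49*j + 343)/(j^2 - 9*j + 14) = (j^2 - 49)/(j - 2)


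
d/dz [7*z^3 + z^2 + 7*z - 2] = 21*z^2 + 2*z + 7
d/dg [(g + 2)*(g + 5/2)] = 2*g + 9/2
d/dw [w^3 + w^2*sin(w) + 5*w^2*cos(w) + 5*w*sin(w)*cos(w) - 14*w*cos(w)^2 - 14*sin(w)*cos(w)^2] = -5*w^2*sin(w) + w^2*cos(w) + 3*w^2 + 2*w*sin(w) + 14*w*sin(2*w) + 10*w*cos(w) + 5*w*cos(2*w) + 5*sin(2*w)/2 - 7*cos(w)/2 - 7*cos(2*w) - 21*cos(3*w)/2 - 7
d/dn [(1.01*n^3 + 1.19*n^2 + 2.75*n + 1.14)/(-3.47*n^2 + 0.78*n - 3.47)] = (-3.5047*n^4 + 1.5756*n^3 - 0.0434000000000019*n^2 - 0.347*n - 10.4317)/(12.0409*n^4 - 5.4132*n^3 + 24.6902*n^2 - 5.4132*n + 12.0409)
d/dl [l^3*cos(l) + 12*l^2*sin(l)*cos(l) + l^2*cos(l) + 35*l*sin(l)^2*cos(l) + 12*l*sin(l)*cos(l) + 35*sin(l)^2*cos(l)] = -l^3*sin(l) - l^2*sin(l) + 3*l^2*cos(l) + 12*l^2*cos(2*l) - 35*l*sin(l)/4 + 105*l*sin(3*l)/4 + 12*sqrt(2)*l*sin(2*l + pi/4) + 2*l*cos(l) - 35*sin(l)/4 + 6*sin(2*l) + 105*sin(3*l)/4 + 35*cos(l)/4 - 35*cos(3*l)/4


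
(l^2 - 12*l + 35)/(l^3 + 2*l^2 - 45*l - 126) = (l - 5)/(l^2 + 9*l + 18)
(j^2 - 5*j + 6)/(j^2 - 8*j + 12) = (j - 3)/(j - 6)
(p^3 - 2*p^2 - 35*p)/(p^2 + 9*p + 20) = p*(p - 7)/(p + 4)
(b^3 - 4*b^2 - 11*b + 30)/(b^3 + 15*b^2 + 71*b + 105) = (b^2 - 7*b + 10)/(b^2 + 12*b + 35)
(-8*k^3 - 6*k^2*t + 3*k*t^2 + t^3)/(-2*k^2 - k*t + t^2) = 4*k + t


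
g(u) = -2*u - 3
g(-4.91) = 6.82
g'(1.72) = -2.00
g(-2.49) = 1.98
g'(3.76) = -2.00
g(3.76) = -10.52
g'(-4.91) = -2.00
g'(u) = -2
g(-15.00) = 27.00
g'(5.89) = -2.00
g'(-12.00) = -2.00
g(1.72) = -6.44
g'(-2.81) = -2.00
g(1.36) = -5.72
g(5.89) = -14.78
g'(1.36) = -2.00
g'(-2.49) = -2.00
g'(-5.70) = -2.00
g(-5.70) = 8.40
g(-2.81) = 2.62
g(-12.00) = 21.00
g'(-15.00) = -2.00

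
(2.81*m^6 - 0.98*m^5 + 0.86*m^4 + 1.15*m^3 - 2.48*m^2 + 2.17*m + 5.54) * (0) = 0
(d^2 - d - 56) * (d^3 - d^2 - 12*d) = d^5 - 2*d^4 - 67*d^3 + 68*d^2 + 672*d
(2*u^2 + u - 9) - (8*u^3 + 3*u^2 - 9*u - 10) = -8*u^3 - u^2 + 10*u + 1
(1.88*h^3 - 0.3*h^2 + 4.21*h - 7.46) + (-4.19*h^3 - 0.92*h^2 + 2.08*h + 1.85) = -2.31*h^3 - 1.22*h^2 + 6.29*h - 5.61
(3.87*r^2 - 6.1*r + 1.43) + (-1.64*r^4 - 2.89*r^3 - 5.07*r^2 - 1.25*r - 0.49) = -1.64*r^4 - 2.89*r^3 - 1.2*r^2 - 7.35*r + 0.94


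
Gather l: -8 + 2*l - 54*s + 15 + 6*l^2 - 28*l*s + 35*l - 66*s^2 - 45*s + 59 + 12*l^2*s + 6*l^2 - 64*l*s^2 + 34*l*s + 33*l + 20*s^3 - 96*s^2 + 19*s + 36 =l^2*(12*s + 12) + l*(-64*s^2 + 6*s + 70) + 20*s^3 - 162*s^2 - 80*s + 102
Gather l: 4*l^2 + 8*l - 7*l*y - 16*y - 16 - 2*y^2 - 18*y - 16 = 4*l^2 + l*(8 - 7*y) - 2*y^2 - 34*y - 32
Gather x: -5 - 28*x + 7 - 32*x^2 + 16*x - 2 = -32*x^2 - 12*x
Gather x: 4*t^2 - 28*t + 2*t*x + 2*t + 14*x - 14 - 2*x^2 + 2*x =4*t^2 - 26*t - 2*x^2 + x*(2*t + 16) - 14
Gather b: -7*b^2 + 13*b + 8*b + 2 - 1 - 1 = -7*b^2 + 21*b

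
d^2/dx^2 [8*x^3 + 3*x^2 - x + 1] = 48*x + 6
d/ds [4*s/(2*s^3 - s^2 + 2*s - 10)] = 4*(2*s^3 - s^2 - 2*s*(3*s^2 - s + 1) + 2*s - 10)/(2*s^3 - s^2 + 2*s - 10)^2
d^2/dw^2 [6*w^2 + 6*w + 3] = 12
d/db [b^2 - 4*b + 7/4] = 2*b - 4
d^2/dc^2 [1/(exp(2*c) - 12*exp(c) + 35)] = 4*((3 - exp(c))*(exp(2*c) - 12*exp(c) + 35) + 2*(exp(c) - 6)^2*exp(c))*exp(c)/(exp(2*c) - 12*exp(c) + 35)^3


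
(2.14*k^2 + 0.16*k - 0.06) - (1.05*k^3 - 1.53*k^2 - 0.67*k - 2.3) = -1.05*k^3 + 3.67*k^2 + 0.83*k + 2.24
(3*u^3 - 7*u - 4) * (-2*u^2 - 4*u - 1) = -6*u^5 - 12*u^4 + 11*u^3 + 36*u^2 + 23*u + 4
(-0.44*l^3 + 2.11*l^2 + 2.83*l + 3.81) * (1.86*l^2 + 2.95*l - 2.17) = -0.8184*l^5 + 2.6266*l^4 + 12.4431*l^3 + 10.8564*l^2 + 5.0984*l - 8.2677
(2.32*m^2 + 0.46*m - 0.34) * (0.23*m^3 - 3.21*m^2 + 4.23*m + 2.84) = 0.5336*m^5 - 7.3414*m^4 + 8.2588*m^3 + 9.626*m^2 - 0.1318*m - 0.9656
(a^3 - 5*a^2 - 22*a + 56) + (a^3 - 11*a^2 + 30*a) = 2*a^3 - 16*a^2 + 8*a + 56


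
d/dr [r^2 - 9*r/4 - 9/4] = 2*r - 9/4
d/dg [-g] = -1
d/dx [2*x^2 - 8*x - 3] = 4*x - 8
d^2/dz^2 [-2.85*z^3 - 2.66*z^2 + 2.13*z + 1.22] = -17.1*z - 5.32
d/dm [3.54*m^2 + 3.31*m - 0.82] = 7.08*m + 3.31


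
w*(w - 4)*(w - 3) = w^3 - 7*w^2 + 12*w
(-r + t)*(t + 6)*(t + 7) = -r*t^2 - 13*r*t - 42*r + t^3 + 13*t^2 + 42*t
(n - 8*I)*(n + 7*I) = n^2 - I*n + 56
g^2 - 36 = (g - 6)*(g + 6)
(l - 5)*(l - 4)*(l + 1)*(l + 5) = l^4 - 3*l^3 - 29*l^2 + 75*l + 100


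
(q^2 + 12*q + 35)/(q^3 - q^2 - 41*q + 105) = (q + 5)/(q^2 - 8*q + 15)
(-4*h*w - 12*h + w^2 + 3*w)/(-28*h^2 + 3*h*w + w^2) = (w + 3)/(7*h + w)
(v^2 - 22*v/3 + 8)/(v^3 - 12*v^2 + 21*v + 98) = (v^2 - 22*v/3 + 8)/(v^3 - 12*v^2 + 21*v + 98)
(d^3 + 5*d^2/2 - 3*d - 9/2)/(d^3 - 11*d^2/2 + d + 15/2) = (d + 3)/(d - 5)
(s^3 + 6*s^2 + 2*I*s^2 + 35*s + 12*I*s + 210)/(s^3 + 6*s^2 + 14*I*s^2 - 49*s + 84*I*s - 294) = (s - 5*I)/(s + 7*I)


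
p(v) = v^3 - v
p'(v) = 3*v^2 - 1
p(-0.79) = 0.30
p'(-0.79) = 0.87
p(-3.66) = -45.37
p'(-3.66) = 39.19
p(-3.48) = -38.66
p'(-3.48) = 35.33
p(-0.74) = 0.33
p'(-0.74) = 0.64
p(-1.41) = -1.39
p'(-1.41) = 4.96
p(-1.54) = -2.11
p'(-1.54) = 6.11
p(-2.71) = -17.19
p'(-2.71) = 21.03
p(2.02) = 6.22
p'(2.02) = 11.24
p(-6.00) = -210.00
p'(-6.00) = 107.00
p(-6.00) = -210.00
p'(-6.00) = 107.00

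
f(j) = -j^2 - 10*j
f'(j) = -2*j - 10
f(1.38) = -15.70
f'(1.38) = -12.76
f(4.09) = -57.63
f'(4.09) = -18.18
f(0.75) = -8.06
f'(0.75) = -11.50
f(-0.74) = 6.85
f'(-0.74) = -8.52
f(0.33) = -3.41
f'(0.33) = -10.66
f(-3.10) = 21.39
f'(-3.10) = -3.80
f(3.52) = -47.59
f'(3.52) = -17.04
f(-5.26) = 24.93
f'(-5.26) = 0.52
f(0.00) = 0.00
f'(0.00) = -10.00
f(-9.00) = 9.00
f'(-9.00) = 8.00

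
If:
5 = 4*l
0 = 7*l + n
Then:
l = 5/4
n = -35/4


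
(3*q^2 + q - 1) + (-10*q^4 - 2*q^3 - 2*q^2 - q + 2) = -10*q^4 - 2*q^3 + q^2 + 1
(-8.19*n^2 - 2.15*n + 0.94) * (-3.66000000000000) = 29.9754*n^2 + 7.869*n - 3.4404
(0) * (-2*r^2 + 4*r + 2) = 0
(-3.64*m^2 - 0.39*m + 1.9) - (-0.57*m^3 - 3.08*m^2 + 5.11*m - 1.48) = 0.57*m^3 - 0.56*m^2 - 5.5*m + 3.38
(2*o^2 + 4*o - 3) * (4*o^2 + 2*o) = 8*o^4 + 20*o^3 - 4*o^2 - 6*o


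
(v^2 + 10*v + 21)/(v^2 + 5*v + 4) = (v^2 + 10*v + 21)/(v^2 + 5*v + 4)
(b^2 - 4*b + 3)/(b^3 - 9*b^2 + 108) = (b^2 - 4*b + 3)/(b^3 - 9*b^2 + 108)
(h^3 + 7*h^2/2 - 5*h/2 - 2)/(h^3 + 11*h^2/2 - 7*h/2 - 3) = (h + 4)/(h + 6)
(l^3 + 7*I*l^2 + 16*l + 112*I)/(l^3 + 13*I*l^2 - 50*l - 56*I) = (l - 4*I)/(l + 2*I)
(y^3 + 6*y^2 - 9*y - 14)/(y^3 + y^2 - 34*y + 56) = (y + 1)/(y - 4)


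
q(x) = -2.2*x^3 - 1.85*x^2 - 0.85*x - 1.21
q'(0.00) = -0.85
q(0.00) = -1.21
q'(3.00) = -71.35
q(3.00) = -79.81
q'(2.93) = -68.35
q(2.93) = -74.92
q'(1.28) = -16.40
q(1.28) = -9.94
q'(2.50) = -51.35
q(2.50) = -49.27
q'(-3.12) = -53.55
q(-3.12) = 50.25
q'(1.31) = -17.02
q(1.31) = -10.44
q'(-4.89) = -140.58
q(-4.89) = 215.96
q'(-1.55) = -10.97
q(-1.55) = 3.86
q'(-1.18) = -5.67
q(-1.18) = 0.83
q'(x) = -6.6*x^2 - 3.7*x - 0.85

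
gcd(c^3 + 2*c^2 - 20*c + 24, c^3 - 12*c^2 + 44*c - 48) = c - 2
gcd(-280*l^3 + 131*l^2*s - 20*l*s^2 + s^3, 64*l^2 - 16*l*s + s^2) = -8*l + s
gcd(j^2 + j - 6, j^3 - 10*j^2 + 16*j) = j - 2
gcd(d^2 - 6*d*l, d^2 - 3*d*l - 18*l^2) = d - 6*l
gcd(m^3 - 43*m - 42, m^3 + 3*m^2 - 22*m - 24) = m^2 + 7*m + 6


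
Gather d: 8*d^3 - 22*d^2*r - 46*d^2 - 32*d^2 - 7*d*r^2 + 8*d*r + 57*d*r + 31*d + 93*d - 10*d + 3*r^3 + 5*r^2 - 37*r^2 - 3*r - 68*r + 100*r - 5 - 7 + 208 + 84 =8*d^3 + d^2*(-22*r - 78) + d*(-7*r^2 + 65*r + 114) + 3*r^3 - 32*r^2 + 29*r + 280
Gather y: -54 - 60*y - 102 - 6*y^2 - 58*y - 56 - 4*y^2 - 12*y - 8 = -10*y^2 - 130*y - 220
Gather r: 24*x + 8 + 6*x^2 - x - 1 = 6*x^2 + 23*x + 7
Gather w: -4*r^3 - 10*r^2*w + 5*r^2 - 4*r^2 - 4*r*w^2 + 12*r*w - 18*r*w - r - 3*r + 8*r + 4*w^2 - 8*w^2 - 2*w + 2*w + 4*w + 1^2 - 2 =-4*r^3 + r^2 + 4*r + w^2*(-4*r - 4) + w*(-10*r^2 - 6*r + 4) - 1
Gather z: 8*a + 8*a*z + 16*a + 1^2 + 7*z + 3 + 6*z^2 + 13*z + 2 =24*a + 6*z^2 + z*(8*a + 20) + 6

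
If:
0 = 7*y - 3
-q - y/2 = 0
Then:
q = -3/14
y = 3/7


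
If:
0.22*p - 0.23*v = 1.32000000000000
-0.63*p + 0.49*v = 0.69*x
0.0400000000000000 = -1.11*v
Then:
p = 5.96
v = -0.04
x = -5.47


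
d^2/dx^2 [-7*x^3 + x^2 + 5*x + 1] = 2 - 42*x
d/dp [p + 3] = 1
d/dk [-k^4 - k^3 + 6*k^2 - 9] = k*(-4*k^2 - 3*k + 12)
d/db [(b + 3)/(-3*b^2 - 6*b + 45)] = (-b^2 - 2*b + 2*(b + 1)*(b + 3) + 15)/(3*(b^2 + 2*b - 15)^2)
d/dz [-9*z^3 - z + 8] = -27*z^2 - 1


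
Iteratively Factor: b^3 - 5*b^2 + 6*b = (b)*(b^2 - 5*b + 6) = b*(b - 2)*(b - 3)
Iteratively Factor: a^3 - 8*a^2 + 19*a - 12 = (a - 1)*(a^2 - 7*a + 12) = (a - 4)*(a - 1)*(a - 3)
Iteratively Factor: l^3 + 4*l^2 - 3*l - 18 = (l + 3)*(l^2 + l - 6) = (l + 3)^2*(l - 2)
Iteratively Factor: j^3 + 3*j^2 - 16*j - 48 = (j + 4)*(j^2 - j - 12) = (j + 3)*(j + 4)*(j - 4)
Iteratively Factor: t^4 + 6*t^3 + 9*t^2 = (t + 3)*(t^3 + 3*t^2) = (t + 3)^2*(t^2) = t*(t + 3)^2*(t)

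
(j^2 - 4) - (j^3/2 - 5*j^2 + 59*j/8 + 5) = -j^3/2 + 6*j^2 - 59*j/8 - 9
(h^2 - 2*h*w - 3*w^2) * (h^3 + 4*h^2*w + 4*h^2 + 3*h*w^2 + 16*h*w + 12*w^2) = h^5 + 2*h^4*w + 4*h^4 - 8*h^3*w^2 + 8*h^3*w - 18*h^2*w^3 - 32*h^2*w^2 - 9*h*w^4 - 72*h*w^3 - 36*w^4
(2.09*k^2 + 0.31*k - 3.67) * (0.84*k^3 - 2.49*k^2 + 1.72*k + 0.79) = 1.7556*k^5 - 4.9437*k^4 - 0.2599*k^3 + 11.3226*k^2 - 6.0675*k - 2.8993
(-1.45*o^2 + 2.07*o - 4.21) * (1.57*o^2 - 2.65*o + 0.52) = -2.2765*o^4 + 7.0924*o^3 - 12.8492*o^2 + 12.2329*o - 2.1892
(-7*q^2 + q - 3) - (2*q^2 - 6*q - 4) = -9*q^2 + 7*q + 1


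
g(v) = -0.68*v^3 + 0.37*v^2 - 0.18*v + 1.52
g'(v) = -2.04*v^2 + 0.74*v - 0.18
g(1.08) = 0.90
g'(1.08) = -1.76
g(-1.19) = 3.40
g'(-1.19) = -3.95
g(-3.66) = 40.47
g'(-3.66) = -30.22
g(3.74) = -29.55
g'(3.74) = -25.95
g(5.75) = -116.56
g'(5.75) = -63.37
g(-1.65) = 5.88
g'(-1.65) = -6.95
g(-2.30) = 12.16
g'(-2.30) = -12.67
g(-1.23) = 3.57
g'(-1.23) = -4.18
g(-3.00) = 23.75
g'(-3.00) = -20.76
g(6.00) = -133.12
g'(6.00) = -69.18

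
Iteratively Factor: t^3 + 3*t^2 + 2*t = (t)*(t^2 + 3*t + 2) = t*(t + 1)*(t + 2)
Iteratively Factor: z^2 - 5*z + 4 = (z - 1)*(z - 4)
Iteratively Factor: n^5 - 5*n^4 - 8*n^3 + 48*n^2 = (n)*(n^4 - 5*n^3 - 8*n^2 + 48*n) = n*(n - 4)*(n^3 - n^2 - 12*n) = n^2*(n - 4)*(n^2 - n - 12) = n^2*(n - 4)^2*(n + 3)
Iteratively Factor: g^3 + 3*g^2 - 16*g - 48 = (g + 4)*(g^2 - g - 12) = (g - 4)*(g + 4)*(g + 3)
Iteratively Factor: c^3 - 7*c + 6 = (c - 1)*(c^2 + c - 6) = (c - 2)*(c - 1)*(c + 3)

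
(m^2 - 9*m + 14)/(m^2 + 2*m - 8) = (m - 7)/(m + 4)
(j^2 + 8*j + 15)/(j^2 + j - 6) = (j + 5)/(j - 2)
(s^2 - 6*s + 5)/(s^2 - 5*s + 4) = (s - 5)/(s - 4)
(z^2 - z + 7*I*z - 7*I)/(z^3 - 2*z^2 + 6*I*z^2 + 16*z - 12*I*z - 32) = (z^2 + z*(-1 + 7*I) - 7*I)/(z^3 + z^2*(-2 + 6*I) + z*(16 - 12*I) - 32)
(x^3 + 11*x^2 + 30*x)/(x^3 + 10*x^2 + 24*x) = (x + 5)/(x + 4)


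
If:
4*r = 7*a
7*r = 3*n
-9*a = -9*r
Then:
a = 0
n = 0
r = 0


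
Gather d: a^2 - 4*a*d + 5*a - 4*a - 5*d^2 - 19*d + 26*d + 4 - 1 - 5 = a^2 + a - 5*d^2 + d*(7 - 4*a) - 2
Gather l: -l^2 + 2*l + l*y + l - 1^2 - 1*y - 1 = -l^2 + l*(y + 3) - y - 2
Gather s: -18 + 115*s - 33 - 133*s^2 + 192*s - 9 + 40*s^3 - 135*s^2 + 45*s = 40*s^3 - 268*s^2 + 352*s - 60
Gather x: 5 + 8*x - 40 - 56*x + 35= -48*x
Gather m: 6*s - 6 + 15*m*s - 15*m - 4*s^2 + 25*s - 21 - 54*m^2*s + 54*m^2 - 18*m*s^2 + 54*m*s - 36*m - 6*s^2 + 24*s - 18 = m^2*(54 - 54*s) + m*(-18*s^2 + 69*s - 51) - 10*s^2 + 55*s - 45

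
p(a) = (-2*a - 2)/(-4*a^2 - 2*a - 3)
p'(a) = (-2*a - 2)*(8*a + 2)/(-4*a^2 - 2*a - 3)^2 - 2/(-4*a^2 - 2*a - 3) = 2*(-4*a^2 - 8*a + 1)/(16*a^4 + 16*a^3 + 28*a^2 + 12*a + 9)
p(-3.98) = -0.10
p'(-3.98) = -0.02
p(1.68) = 0.30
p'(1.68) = -0.15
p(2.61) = 0.20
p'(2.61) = -0.07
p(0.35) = 0.64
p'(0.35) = -0.26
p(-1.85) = -0.13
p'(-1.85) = 0.03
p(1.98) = 0.26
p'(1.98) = -0.12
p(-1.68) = -0.12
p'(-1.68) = 0.05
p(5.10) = 0.10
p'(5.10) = -0.02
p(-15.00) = -0.03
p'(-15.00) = 0.00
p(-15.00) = -0.03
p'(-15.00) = 0.00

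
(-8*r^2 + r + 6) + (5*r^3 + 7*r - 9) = 5*r^3 - 8*r^2 + 8*r - 3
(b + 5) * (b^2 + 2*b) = b^3 + 7*b^2 + 10*b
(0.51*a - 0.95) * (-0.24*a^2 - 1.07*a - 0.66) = -0.1224*a^3 - 0.3177*a^2 + 0.6799*a + 0.627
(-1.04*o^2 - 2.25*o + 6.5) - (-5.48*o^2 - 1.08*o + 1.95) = 4.44*o^2 - 1.17*o + 4.55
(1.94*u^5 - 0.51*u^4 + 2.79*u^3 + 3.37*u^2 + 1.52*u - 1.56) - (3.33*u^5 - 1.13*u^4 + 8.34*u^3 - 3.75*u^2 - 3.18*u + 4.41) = -1.39*u^5 + 0.62*u^4 - 5.55*u^3 + 7.12*u^2 + 4.7*u - 5.97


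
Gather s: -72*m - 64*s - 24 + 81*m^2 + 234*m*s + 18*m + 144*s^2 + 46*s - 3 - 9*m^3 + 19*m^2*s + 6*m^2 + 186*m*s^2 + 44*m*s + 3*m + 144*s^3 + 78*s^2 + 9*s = -9*m^3 + 87*m^2 - 51*m + 144*s^3 + s^2*(186*m + 222) + s*(19*m^2 + 278*m - 9) - 27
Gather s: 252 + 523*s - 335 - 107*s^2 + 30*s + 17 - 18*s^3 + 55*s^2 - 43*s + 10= -18*s^3 - 52*s^2 + 510*s - 56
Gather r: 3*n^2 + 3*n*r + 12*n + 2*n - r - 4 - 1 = 3*n^2 + 14*n + r*(3*n - 1) - 5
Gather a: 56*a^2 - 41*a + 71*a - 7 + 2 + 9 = 56*a^2 + 30*a + 4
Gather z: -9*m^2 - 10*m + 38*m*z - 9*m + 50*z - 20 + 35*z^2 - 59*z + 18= -9*m^2 - 19*m + 35*z^2 + z*(38*m - 9) - 2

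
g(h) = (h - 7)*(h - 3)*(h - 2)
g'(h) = (h - 7)*(h - 3) + (h - 7)*(h - 2) + (h - 3)*(h - 2)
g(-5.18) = -715.36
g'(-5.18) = 245.82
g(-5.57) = -815.48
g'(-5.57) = 267.75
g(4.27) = -7.87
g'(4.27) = -6.78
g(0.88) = -14.53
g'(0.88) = 22.20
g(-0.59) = -70.57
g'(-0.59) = 56.20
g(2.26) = 0.91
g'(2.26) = 2.08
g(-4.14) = -488.37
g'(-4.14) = 191.78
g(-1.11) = -103.66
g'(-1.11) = 71.34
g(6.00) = -12.00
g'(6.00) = 5.00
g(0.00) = -42.00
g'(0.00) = 41.00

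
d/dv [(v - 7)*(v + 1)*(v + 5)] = 3*v^2 - 2*v - 37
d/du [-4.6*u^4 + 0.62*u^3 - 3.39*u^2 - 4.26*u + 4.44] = -18.4*u^3 + 1.86*u^2 - 6.78*u - 4.26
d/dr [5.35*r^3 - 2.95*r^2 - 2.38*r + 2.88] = 16.05*r^2 - 5.9*r - 2.38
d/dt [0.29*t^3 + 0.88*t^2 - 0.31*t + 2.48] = 0.87*t^2 + 1.76*t - 0.31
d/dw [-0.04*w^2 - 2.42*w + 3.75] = -0.08*w - 2.42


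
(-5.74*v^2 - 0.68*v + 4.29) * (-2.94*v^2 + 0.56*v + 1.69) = 16.8756*v^4 - 1.2152*v^3 - 22.694*v^2 + 1.2532*v + 7.2501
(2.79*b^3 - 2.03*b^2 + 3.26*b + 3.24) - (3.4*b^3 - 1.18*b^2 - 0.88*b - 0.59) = -0.61*b^3 - 0.85*b^2 + 4.14*b + 3.83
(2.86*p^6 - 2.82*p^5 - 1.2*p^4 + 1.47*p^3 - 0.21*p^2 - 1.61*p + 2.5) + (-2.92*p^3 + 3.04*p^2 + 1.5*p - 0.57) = 2.86*p^6 - 2.82*p^5 - 1.2*p^4 - 1.45*p^3 + 2.83*p^2 - 0.11*p + 1.93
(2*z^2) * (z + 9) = 2*z^3 + 18*z^2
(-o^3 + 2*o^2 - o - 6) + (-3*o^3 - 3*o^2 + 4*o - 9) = -4*o^3 - o^2 + 3*o - 15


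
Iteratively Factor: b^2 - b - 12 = (b + 3)*(b - 4)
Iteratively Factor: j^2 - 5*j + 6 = (j - 3)*(j - 2)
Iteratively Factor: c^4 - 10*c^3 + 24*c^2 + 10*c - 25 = (c - 1)*(c^3 - 9*c^2 + 15*c + 25) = (c - 5)*(c - 1)*(c^2 - 4*c - 5) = (c - 5)*(c - 1)*(c + 1)*(c - 5)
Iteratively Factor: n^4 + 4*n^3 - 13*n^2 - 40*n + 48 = (n - 3)*(n^3 + 7*n^2 + 8*n - 16) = (n - 3)*(n + 4)*(n^2 + 3*n - 4) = (n - 3)*(n - 1)*(n + 4)*(n + 4)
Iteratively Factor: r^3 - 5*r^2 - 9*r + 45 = (r + 3)*(r^2 - 8*r + 15) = (r - 3)*(r + 3)*(r - 5)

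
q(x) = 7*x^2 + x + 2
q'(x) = 14*x + 1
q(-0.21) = 2.10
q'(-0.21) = -1.94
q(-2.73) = 51.44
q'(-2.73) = -37.22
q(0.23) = 2.60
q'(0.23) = 4.22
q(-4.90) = 165.17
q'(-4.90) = -67.60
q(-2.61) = 47.07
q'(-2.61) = -35.54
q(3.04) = 69.73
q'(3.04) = 43.56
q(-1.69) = 20.30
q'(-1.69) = -22.66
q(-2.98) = 61.18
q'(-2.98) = -40.72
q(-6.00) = 248.00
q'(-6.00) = -83.00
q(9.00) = 578.00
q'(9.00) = 127.00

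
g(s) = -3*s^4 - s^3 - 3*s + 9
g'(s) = -12*s^3 - 3*s^2 - 3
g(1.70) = -26.07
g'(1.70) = -70.63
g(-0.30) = 9.90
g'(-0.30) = -2.95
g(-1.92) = -18.93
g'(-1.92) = 70.88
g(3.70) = -615.00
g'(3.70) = -651.91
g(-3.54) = -407.14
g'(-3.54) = 491.75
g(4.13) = -946.65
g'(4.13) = -899.51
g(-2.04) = -28.35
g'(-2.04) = 86.39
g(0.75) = 5.38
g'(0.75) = -9.75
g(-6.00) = -3645.00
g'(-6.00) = 2481.00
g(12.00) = -63963.00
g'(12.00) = -21171.00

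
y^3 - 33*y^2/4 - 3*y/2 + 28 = (y - 8)*(y - 2)*(y + 7/4)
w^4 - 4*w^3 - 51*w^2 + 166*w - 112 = (w - 8)*(w - 2)*(w - 1)*(w + 7)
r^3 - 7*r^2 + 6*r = r*(r - 6)*(r - 1)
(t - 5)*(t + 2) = t^2 - 3*t - 10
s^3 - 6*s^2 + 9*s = s*(s - 3)^2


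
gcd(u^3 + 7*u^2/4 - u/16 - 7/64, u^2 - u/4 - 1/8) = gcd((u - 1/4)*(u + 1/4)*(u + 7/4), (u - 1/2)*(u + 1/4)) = u + 1/4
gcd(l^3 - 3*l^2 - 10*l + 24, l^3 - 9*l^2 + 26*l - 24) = l^2 - 6*l + 8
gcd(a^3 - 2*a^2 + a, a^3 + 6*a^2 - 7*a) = a^2 - a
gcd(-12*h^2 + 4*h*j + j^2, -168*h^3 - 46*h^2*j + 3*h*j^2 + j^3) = 6*h + j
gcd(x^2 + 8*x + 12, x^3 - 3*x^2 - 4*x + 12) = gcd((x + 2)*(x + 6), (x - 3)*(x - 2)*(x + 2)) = x + 2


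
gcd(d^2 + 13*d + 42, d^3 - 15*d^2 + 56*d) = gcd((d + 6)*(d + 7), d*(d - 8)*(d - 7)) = 1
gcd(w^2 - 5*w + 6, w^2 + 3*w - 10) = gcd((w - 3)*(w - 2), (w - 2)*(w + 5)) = w - 2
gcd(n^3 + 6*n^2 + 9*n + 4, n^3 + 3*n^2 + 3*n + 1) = n^2 + 2*n + 1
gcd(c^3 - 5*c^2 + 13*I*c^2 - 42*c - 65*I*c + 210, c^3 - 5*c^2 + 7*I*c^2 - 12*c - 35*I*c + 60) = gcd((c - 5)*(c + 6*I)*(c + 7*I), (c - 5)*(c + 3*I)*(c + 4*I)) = c - 5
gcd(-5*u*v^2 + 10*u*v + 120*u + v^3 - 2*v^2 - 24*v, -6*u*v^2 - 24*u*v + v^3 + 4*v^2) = v + 4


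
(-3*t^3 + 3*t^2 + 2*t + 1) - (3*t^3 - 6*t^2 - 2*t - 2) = -6*t^3 + 9*t^2 + 4*t + 3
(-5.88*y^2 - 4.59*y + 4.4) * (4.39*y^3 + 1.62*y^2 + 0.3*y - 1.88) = -25.8132*y^5 - 29.6757*y^4 + 10.1162*y^3 + 16.8054*y^2 + 9.9492*y - 8.272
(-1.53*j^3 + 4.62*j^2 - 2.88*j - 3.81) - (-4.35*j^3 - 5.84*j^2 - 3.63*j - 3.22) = 2.82*j^3 + 10.46*j^2 + 0.75*j - 0.59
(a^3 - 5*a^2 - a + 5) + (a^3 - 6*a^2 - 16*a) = 2*a^3 - 11*a^2 - 17*a + 5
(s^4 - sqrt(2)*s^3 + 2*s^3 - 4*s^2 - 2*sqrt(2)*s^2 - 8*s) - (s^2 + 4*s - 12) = s^4 - sqrt(2)*s^3 + 2*s^3 - 5*s^2 - 2*sqrt(2)*s^2 - 12*s + 12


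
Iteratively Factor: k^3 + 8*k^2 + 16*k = (k)*(k^2 + 8*k + 16) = k*(k + 4)*(k + 4)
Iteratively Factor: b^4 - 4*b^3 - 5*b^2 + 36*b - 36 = (b - 3)*(b^3 - b^2 - 8*b + 12) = (b - 3)*(b - 2)*(b^2 + b - 6) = (b - 3)*(b - 2)^2*(b + 3)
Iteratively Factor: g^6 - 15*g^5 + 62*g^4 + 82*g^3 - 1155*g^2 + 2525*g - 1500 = (g - 1)*(g^5 - 14*g^4 + 48*g^3 + 130*g^2 - 1025*g + 1500) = (g - 5)*(g - 1)*(g^4 - 9*g^3 + 3*g^2 + 145*g - 300) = (g - 5)*(g - 1)*(g + 4)*(g^3 - 13*g^2 + 55*g - 75) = (g - 5)^2*(g - 1)*(g + 4)*(g^2 - 8*g + 15) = (g - 5)^3*(g - 1)*(g + 4)*(g - 3)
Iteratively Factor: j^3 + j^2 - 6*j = (j)*(j^2 + j - 6) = j*(j - 2)*(j + 3)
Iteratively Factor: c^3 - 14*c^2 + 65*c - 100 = (c - 5)*(c^2 - 9*c + 20) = (c - 5)^2*(c - 4)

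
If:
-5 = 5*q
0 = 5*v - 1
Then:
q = -1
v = 1/5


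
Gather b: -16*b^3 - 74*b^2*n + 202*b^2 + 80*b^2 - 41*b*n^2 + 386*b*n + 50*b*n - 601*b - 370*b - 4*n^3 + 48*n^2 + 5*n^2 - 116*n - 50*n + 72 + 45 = -16*b^3 + b^2*(282 - 74*n) + b*(-41*n^2 + 436*n - 971) - 4*n^3 + 53*n^2 - 166*n + 117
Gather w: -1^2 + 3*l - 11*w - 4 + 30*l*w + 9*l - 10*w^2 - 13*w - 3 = 12*l - 10*w^2 + w*(30*l - 24) - 8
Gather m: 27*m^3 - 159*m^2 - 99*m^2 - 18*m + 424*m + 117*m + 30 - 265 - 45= 27*m^3 - 258*m^2 + 523*m - 280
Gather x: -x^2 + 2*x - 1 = -x^2 + 2*x - 1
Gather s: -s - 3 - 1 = -s - 4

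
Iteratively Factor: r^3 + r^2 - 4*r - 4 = (r - 2)*(r^2 + 3*r + 2) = (r - 2)*(r + 2)*(r + 1)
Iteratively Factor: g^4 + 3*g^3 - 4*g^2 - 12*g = (g + 2)*(g^3 + g^2 - 6*g) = (g - 2)*(g + 2)*(g^2 + 3*g) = (g - 2)*(g + 2)*(g + 3)*(g)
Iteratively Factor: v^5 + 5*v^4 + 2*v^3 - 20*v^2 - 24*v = (v + 2)*(v^4 + 3*v^3 - 4*v^2 - 12*v) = (v - 2)*(v + 2)*(v^3 + 5*v^2 + 6*v) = (v - 2)*(v + 2)^2*(v^2 + 3*v) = (v - 2)*(v + 2)^2*(v + 3)*(v)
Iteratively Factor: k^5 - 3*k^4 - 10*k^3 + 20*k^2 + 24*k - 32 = (k + 2)*(k^4 - 5*k^3 + 20*k - 16) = (k - 2)*(k + 2)*(k^3 - 3*k^2 - 6*k + 8) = (k - 2)*(k + 2)^2*(k^2 - 5*k + 4) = (k - 4)*(k - 2)*(k + 2)^2*(k - 1)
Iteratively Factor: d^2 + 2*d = (d)*(d + 2)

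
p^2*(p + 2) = p^3 + 2*p^2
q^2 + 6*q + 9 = (q + 3)^2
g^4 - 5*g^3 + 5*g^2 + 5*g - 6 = (g - 3)*(g - 2)*(g - 1)*(g + 1)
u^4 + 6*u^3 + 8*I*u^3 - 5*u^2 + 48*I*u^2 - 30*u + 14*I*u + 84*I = (u + 6)*(u - I)*(u + 2*I)*(u + 7*I)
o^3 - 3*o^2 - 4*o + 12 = (o - 3)*(o - 2)*(o + 2)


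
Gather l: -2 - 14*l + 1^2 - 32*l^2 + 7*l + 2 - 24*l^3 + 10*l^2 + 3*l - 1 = -24*l^3 - 22*l^2 - 4*l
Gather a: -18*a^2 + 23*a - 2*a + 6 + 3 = -18*a^2 + 21*a + 9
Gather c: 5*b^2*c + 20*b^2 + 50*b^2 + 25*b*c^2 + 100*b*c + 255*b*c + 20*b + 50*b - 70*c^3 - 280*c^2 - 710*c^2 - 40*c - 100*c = 70*b^2 + 70*b - 70*c^3 + c^2*(25*b - 990) + c*(5*b^2 + 355*b - 140)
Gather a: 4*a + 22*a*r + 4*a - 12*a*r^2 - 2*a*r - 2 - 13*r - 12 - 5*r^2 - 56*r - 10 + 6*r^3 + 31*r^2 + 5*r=a*(-12*r^2 + 20*r + 8) + 6*r^3 + 26*r^2 - 64*r - 24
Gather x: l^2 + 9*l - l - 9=l^2 + 8*l - 9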